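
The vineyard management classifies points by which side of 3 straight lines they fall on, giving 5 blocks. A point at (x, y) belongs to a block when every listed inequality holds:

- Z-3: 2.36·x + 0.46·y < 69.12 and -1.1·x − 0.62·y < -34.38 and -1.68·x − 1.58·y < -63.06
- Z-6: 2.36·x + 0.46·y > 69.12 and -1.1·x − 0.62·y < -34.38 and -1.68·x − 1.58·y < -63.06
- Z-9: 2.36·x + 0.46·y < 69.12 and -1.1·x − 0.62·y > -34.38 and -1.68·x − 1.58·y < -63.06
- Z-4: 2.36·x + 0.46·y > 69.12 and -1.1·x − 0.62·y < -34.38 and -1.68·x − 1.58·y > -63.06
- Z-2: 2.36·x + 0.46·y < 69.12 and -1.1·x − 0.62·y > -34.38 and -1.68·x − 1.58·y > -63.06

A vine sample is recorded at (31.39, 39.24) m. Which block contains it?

2.36·31.39 + 0.46·39.24 = 92.131, which is > 69.12
-1.1·31.39 − 0.62·39.24 = -58.858, which is < -34.38
-1.68·31.39 − 1.58·39.24 = -114.734, which is < -63.06
This sign pattern matches Z-6.

Z-6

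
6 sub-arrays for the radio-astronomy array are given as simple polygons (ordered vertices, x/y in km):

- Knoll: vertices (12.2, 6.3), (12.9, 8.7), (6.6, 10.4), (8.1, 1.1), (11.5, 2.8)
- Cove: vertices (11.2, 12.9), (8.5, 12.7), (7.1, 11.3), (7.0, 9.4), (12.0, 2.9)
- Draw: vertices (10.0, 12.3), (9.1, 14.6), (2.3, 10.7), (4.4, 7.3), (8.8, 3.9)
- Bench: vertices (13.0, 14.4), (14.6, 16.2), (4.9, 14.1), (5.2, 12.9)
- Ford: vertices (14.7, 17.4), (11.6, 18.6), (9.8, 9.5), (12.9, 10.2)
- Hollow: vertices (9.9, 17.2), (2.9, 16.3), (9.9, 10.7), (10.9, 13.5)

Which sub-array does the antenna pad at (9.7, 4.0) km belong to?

Knoll

Cast a ray rightward from (9.7, 4.0). For each polygon, the edges (by vertex number in listed order) whose endpoints lie on opposite sides of y = 4.0, where each meets that height, and whether that is right or left of the point:
Knoll: 3–4 at x≈7.63 (left), 5–1 at x≈11.74 (right) → 1 crossing.
Cove: 4–5 at x≈11.15 (right), 5–1 at x≈11.91 (right) → 2 crossings.
Draw: 4–5 at x≈8.67 (left), 5–1 at x≈8.81 (left) → 0 crossings.
Bench: no edge straddles that height → 0 crossings.
Ford: no edge straddles that height → 0 crossings.
Hollow: no edge straddles that height → 0 crossings.
Only Knoll has an odd count, so the point is inside Knoll.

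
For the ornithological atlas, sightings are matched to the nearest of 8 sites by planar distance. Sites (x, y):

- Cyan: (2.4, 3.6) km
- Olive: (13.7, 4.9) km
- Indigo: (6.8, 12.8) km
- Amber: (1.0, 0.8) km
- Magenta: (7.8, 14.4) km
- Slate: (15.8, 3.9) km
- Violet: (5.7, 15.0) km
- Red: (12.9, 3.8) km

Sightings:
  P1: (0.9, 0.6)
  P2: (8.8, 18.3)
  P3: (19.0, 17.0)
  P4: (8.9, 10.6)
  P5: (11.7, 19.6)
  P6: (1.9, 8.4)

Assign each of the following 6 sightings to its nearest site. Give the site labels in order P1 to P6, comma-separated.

P1 → Amber (d²=0.05)
P2 → Magenta (d²=16.21)
P3 → Magenta (d²=132.20)
P4 → Indigo (d²=9.25)
P5 → Magenta (d²=42.25)
P6 → Cyan (d²=23.29)

Amber, Magenta, Magenta, Indigo, Magenta, Cyan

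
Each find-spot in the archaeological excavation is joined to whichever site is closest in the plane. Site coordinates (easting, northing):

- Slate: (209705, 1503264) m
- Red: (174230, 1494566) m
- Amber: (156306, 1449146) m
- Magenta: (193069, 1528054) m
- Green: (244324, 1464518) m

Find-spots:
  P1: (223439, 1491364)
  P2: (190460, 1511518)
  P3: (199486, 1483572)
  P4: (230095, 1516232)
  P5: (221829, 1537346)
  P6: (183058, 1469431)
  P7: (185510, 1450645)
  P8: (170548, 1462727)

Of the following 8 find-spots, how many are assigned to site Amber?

2

P1 → Slate
P2 → Magenta
P3 → Slate
P4 → Slate
P5 → Magenta
P6 → Red
P7 → Amber
P8 → Amber
2 of the 8 go to Amber.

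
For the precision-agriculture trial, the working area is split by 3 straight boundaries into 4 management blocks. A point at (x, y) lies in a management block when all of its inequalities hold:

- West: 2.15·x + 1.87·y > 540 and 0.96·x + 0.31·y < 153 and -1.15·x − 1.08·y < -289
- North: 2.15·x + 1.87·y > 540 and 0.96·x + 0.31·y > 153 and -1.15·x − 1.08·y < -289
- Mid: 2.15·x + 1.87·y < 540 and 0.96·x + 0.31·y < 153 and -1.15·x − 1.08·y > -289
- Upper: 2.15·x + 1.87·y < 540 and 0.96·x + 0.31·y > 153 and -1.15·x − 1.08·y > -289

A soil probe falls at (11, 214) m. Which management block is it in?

Mid

2.15·11 + 1.87·214 = 423.830, which is < 540
0.96·11 + 0.31·214 = 76.900, which is < 153
-1.15·11 − 1.08·214 = -243.770, which is > -289
This sign pattern matches Mid.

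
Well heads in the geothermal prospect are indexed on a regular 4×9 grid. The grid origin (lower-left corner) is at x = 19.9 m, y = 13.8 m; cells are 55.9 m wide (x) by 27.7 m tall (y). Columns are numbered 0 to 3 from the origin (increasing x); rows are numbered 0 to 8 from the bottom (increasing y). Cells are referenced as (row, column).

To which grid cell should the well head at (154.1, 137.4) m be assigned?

(4, 2)

Column index: ⌊(154.1 − 19.9) / 55.9⌋ = ⌊2.401⌋ = 2
Row offset from origin: ⌊(137.4 − 13.8) / 27.7⌋ = ⌊4.462⌋ = 4 → row 4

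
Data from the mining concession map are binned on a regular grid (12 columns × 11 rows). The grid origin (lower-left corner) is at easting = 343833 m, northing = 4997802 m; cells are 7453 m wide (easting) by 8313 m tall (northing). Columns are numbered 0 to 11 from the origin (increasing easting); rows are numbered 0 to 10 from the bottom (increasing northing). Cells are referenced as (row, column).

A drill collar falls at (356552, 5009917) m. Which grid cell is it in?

Column index: ⌊(356552 − 343833) / 7453⌋ = ⌊1.707⌋ = 1
Row offset from origin: ⌊(5009917 − 4997802) / 8313⌋ = ⌊1.457⌋ = 1 → row 1

(1, 1)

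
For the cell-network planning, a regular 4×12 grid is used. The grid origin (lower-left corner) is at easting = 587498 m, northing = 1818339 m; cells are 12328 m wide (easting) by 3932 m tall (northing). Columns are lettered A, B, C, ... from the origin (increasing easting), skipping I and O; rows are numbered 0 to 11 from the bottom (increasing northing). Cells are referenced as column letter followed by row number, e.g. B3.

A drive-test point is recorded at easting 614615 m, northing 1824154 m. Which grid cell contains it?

C1

Column index: ⌊(614615 − 587498) / 12328⌋ = ⌊2.200⌋ = 2 → column C
Row offset from origin: ⌊(1824154 − 1818339) / 3932⌋ = ⌊1.479⌋ = 1 → row 1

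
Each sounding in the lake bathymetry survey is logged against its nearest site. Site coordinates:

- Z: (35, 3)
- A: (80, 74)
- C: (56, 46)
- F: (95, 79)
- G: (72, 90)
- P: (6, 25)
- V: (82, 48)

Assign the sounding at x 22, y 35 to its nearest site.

P

Squared distances to each site:
Z: 1193.000; A: 4885.000; C: 1277.000; F: 7265.000; G: 5525.000; P: 356.000; V: 3769.000.
Minimum at P.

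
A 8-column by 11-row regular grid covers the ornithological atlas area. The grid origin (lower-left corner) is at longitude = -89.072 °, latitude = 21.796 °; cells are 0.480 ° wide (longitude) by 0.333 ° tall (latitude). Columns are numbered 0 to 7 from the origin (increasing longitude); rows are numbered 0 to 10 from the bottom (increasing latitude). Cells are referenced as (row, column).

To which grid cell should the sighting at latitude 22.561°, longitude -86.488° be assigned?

(2, 5)

Column index: ⌊(-86.488 − -89.072) / 0.480⌋ = ⌊5.383⌋ = 5
Row offset from origin: ⌊(22.561 − 21.796) / 0.333⌋ = ⌊2.297⌋ = 2 → row 2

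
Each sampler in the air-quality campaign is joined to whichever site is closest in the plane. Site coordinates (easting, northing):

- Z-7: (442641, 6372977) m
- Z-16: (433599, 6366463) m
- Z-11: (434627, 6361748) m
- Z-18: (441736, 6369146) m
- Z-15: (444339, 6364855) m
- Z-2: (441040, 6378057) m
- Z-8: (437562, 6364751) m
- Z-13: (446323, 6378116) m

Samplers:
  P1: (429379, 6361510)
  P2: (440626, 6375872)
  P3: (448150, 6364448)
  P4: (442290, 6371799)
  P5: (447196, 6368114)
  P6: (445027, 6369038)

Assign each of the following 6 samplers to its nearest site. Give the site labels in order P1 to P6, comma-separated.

Z-11, Z-2, Z-15, Z-7, Z-15, Z-18

P1 → Z-11 (d²=27598148.00)
P2 → Z-2 (d²=4945621.00)
P3 → Z-15 (d²=14689370.00)
P4 → Z-7 (d²=1510885.00)
P5 → Z-15 (d²=18783530.00)
P6 → Z-18 (d²=10842345.00)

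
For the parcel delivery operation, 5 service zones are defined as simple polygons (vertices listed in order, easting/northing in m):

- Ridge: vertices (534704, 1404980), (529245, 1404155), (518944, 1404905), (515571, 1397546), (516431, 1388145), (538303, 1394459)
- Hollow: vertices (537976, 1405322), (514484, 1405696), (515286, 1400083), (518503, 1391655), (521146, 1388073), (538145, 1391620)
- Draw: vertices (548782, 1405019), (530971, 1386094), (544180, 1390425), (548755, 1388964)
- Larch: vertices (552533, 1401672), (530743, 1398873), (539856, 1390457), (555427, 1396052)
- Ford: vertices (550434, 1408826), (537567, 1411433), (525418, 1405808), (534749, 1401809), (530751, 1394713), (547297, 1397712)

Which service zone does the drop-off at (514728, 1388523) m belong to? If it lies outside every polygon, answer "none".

Cast a ray rightward from (514728, 1388523). For each polygon, the edges (by vertex number in listed order) whose endpoints lie on opposite sides of northing = 1388523, where each meets that height, and whether that is right or left of the point:
Ridge: 4–5 at easting≈516396.4 (right), 5–6 at easting≈517740.4 (right) → 2 crossings.
Hollow: 4–5 at easting≈520814.0 (right), 5–6 at easting≈523302.6 (right) → 2 crossings.
Draw: 1–2 at easting≈533257.0 (right), 2–3 at easting≈538379.1 (right) → 2 crossings.
Larch: no edge straddles that height → 0 crossings.
Ford: no edge straddles that height → 0 crossings.
All counts are even, so the point lies outside every listed polygon.

none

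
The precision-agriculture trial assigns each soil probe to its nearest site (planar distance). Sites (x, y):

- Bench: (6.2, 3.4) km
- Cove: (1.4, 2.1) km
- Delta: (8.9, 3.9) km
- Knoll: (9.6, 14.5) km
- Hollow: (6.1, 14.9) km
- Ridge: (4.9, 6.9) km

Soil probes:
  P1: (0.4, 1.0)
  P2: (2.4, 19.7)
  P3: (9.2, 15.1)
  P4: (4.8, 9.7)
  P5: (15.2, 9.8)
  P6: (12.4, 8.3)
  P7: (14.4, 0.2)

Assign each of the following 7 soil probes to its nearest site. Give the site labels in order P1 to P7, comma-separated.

Cove, Hollow, Knoll, Ridge, Knoll, Delta, Delta

P1 → Cove (d²=2.21)
P2 → Hollow (d²=36.73)
P3 → Knoll (d²=0.52)
P4 → Ridge (d²=7.85)
P5 → Knoll (d²=53.45)
P6 → Delta (d²=31.61)
P7 → Delta (d²=43.94)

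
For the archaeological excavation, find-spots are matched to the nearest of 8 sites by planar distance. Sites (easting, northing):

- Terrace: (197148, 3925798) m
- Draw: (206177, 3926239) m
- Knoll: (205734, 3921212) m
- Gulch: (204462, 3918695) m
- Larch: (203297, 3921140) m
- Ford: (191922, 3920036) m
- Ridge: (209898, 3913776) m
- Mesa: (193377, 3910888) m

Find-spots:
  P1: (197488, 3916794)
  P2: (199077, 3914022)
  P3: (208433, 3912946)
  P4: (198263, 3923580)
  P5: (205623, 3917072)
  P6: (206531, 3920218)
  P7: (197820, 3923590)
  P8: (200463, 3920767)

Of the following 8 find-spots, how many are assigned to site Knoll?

1

P1 → Ford
P2 → Mesa
P3 → Ridge
P4 → Terrace
P5 → Gulch
P6 → Knoll
P7 → Terrace
P8 → Larch
1 of the 8 goes to Knoll.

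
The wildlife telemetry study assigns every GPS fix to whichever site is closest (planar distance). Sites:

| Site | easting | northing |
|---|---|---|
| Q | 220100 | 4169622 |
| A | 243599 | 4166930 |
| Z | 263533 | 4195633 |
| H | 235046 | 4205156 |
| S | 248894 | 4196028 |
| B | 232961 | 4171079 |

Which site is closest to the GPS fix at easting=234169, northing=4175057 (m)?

Squared distances to each site:
Q: 227475986.000; A: 154973029.000; Z: 1285616272.000; H: 906718930.000; S: 656608466.000; B: 17283748.000.
Minimum at B.

B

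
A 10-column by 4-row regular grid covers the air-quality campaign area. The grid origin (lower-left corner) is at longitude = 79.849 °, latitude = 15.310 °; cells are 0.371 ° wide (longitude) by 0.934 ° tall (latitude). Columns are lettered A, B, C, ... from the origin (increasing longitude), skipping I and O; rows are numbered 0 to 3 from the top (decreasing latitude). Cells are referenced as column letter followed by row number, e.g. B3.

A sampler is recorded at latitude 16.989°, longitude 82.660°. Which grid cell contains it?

H2

Column index: ⌊(82.660 − 79.849) / 0.371⌋ = ⌊7.577⌋ = 7 → column H
Row offset from origin: ⌊(16.989 − 15.310) / 0.934⌋ = ⌊1.798⌋ = 1 → row 2 (counted from top)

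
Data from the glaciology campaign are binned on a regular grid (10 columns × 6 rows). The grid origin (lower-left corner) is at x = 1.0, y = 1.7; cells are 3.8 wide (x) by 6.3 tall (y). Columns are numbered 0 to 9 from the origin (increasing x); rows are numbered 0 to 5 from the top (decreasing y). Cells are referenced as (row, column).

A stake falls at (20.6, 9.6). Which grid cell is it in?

Column index: ⌊(20.6 − 1.0) / 3.8⌋ = ⌊5.158⌋ = 5
Row offset from origin: ⌊(9.6 − 1.7) / 6.3⌋ = ⌊1.254⌋ = 1 → row 4 (counted from top)

(4, 5)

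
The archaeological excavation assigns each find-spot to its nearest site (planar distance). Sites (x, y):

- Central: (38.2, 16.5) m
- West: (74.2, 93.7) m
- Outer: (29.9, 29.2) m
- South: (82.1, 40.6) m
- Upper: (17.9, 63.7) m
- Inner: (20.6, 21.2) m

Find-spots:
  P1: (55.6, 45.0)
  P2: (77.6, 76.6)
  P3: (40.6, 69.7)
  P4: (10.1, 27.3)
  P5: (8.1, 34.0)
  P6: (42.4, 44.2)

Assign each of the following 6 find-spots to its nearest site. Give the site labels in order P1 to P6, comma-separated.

South, West, Upper, Inner, Inner, Outer

P1 → South (d²=721.61)
P2 → West (d²=303.97)
P3 → Upper (d²=551.29)
P4 → Inner (d²=147.46)
P5 → Inner (d²=320.09)
P6 → Outer (d²=381.25)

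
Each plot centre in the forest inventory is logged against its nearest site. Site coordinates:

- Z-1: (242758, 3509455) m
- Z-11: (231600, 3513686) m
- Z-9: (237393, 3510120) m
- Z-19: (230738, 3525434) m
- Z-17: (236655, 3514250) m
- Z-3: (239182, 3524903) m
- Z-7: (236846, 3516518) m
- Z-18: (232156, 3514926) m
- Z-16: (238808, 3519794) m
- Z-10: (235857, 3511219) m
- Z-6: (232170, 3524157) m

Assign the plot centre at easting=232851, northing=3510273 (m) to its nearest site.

Z-10

Squared distances to each site:
Z-1: 98817773.000; Z-11: 13213570.000; Z-9: 20653173.000; Z-19: 234320690.000; Z-17: 30286945.000; Z-3: 254118461.000; Z-7: 54960050.000; Z-18: 22133434.000; Z-16: 126135290.000; Z-10: 9930952.000; Z-6: 193229217.000.
Minimum at Z-10.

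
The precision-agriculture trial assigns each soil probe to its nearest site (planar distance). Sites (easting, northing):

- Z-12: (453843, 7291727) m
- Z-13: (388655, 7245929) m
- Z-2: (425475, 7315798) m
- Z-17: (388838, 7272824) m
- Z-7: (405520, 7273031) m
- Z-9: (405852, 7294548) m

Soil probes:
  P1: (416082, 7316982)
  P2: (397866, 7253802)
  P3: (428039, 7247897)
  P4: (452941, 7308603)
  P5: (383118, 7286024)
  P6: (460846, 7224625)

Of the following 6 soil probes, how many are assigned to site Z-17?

1

P1 → Z-2
P2 → Z-13
P3 → Z-7
P4 → Z-12
P5 → Z-17
P6 → Z-12
1 of the 6 goes to Z-17.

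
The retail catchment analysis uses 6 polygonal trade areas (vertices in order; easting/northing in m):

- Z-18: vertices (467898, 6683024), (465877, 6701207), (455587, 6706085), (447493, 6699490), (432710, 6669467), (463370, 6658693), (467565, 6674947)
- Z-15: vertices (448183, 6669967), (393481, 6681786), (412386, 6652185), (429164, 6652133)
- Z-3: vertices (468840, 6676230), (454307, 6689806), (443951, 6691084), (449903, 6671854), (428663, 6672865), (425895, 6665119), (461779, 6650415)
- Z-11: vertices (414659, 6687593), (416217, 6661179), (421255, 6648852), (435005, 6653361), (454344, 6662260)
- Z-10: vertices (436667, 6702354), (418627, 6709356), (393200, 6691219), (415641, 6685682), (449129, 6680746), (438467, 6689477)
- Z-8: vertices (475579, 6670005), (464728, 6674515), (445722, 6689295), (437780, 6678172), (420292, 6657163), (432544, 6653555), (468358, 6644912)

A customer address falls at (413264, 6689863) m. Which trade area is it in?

Cast a ray rightward from (413264, 6689863). For each polygon, the edges (by vertex number in listed order) whose endpoints lie on opposite sides of northing = 6689863, where each meets that height, and whether that is right or left of the point:
Z-18: 1–2 at easting≈467137.9 (right), 4–5 at easting≈442752.8 (right) → 2 crossings.
Z-15: no edge straddles that height → 0 crossings.
Z-3: 2–3 at easting≈453845.1 (right), 3–4 at easting≈444328.9 (right) → 2 crossings.
Z-11: no edge straddles that height → 0 crossings.
Z-10: 3–4 at easting≈398695.8 (left), 6–1 at easting≈438413.0 (right) → 1 crossing.
Z-8: no edge straddles that height → 0 crossings.
Only Z-10 has an odd count, so the point is inside Z-10.

Z-10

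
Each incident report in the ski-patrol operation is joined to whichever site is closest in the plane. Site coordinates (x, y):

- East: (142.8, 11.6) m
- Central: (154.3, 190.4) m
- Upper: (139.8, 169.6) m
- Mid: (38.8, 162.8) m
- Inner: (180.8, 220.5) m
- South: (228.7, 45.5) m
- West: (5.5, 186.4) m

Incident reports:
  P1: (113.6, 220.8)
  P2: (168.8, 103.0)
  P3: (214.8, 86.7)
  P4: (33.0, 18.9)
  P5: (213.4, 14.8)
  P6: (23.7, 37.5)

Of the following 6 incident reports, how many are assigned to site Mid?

0

P1 → Central
P2 → Upper
P3 → South
P4 → East
P5 → South
P6 → East
0 of the 6 go to Mid.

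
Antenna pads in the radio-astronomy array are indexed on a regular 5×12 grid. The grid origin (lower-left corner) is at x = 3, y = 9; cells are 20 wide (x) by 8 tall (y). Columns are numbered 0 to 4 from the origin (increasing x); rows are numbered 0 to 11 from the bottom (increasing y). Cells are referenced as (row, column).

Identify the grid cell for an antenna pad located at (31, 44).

Column index: ⌊(31 − 3) / 20⌋ = ⌊1.400⌋ = 1
Row offset from origin: ⌊(44 − 9) / 8⌋ = ⌊4.375⌋ = 4 → row 4

(4, 1)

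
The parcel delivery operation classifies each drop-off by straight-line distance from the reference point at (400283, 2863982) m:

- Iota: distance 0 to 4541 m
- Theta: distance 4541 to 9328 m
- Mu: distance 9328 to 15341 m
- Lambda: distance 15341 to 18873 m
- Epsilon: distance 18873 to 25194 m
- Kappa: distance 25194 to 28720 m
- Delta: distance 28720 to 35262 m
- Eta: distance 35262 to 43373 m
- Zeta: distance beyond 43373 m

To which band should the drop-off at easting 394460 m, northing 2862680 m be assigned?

Theta

Distance = √((394460−400283)² + (2862680−2863982)²) = √(33907329.000 + 1695204.000) = 5966.786 m.
4541 ≤ 5966.786 < 9328 → Theta.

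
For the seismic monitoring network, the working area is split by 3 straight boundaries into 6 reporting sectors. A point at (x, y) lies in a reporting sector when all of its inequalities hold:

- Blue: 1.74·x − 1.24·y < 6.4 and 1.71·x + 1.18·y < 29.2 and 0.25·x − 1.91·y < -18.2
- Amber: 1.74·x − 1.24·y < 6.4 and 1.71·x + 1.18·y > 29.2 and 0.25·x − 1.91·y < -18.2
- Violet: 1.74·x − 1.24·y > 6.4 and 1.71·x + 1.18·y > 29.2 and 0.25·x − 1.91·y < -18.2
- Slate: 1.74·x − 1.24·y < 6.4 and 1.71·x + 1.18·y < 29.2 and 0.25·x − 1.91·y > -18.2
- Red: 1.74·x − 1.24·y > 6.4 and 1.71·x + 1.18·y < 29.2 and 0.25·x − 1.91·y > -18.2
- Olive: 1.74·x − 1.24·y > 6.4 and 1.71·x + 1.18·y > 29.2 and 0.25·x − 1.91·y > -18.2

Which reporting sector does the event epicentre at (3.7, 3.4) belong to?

Slate

1.74·3.7 − 1.24·3.4 = 2.222, which is < 6.4
1.71·3.7 + 1.18·3.4 = 10.339, which is < 29.2
0.25·3.7 − 1.91·3.4 = -5.569, which is > -18.2
This sign pattern matches Slate.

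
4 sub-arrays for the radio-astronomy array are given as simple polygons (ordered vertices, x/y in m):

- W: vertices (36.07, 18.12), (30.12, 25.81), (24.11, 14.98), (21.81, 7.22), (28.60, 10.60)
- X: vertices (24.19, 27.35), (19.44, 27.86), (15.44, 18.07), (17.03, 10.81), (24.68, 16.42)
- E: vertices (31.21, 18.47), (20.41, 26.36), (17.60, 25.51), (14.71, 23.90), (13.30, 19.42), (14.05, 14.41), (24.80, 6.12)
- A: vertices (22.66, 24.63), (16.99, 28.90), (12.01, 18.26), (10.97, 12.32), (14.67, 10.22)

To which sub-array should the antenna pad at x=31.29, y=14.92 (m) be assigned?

Cast a ray rightward from (31.29, 14.92). For each polygon, the edges (by vertex number in listed order) whose endpoints lie on opposite sides of y = 14.92, where each meets that height, and whether that is right or left of the point:
W: 3–4 at x≈24.092 (left), 5–1 at x≈32.891 (right) → 1 crossing.
X: 3–4 at x≈16.130 (left), 4–5 at x≈22.635 (left) → 0 crossings.
E: 5–6 at x≈13.974 (left), 7–1 at x≈29.367 (left) → 0 crossings.
A: 3–4 at x≈11.425 (left), 5–1 at x≈17.276 (left) → 0 crossings.
Only W has an odd count, so the point is inside W.

W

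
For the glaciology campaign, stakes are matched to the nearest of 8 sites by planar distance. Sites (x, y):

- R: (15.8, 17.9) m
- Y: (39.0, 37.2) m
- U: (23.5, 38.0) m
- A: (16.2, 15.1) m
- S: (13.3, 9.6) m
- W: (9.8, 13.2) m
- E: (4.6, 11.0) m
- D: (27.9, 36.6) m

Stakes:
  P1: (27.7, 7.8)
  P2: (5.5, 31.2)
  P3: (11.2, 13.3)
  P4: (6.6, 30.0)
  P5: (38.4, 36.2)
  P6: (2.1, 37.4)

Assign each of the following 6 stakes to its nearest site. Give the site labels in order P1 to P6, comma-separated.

A, R, W, R, Y, U

P1 → A (d²=185.54)
P2 → R (d²=282.98)
P3 → W (d²=1.97)
P4 → R (d²=231.05)
P5 → Y (d²=1.36)
P6 → U (d²=458.32)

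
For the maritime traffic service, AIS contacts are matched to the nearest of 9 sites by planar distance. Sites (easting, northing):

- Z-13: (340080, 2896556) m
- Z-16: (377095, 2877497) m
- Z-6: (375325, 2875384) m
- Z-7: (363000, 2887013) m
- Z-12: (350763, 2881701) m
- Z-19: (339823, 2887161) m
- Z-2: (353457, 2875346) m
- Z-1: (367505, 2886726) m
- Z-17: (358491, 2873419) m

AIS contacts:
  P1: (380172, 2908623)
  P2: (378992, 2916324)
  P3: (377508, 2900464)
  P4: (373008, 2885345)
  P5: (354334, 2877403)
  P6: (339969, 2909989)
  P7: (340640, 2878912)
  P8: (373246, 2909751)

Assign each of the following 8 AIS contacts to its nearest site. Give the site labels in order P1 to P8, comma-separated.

P1 → Z-1 (d²=639931498.00)
P2 → Z-1 (d²=1007992773.00)
P3 → Z-1 (d²=288792653.00)
P4 → Z-1 (d²=32190170.00)
P5 → Z-2 (d²=5000378.00)
P6 → Z-13 (d²=180457810.00)
P7 → Z-19 (d²=68713490.00)
P8 → Z-1 (d²=563109706.00)

Z-1, Z-1, Z-1, Z-1, Z-2, Z-13, Z-19, Z-1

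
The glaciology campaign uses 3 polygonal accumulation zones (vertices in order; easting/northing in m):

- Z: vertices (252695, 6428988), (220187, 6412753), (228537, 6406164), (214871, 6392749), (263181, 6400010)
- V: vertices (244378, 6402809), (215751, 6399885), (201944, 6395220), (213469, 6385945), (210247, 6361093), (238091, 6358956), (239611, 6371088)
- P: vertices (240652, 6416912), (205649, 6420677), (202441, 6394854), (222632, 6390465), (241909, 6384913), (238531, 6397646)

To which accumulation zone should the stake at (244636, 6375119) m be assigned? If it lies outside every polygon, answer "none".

Cast a ray rightward from (244636, 6375119). For each polygon, the edges (by vertex number in listed order) whose endpoints lie on opposite sides of northing = 6375119, where each meets that height, and whether that is right or left of the point:
Z: no edge straddles that height → 0 crossings.
V: 4–5 at easting≈212065.4 (left), 7–1 at easting≈240216.8 (left) → 0 crossings.
P: no edge straddles that height → 0 crossings.
All counts are even, so the point lies outside every listed polygon.

none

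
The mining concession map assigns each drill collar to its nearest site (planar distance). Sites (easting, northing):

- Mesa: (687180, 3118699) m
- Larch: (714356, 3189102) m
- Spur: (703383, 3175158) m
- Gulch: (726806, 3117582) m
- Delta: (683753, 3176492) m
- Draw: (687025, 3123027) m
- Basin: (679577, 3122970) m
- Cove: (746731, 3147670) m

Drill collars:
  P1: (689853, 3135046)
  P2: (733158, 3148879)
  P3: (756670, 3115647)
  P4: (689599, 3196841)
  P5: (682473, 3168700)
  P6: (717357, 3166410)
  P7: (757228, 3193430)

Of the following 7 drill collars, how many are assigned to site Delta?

2

P1 → Draw
P2 → Cove
P3 → Gulch
P4 → Delta
P5 → Delta
P6 → Spur
P7 → Larch
2 of the 7 go to Delta.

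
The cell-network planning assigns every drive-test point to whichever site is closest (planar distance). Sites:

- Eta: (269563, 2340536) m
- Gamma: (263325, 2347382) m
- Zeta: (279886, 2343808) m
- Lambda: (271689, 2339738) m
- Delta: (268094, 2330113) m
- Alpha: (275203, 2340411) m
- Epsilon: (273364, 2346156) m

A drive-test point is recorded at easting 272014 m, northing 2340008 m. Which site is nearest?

Squared distances to each site:
Eta: 6286185.000; Gamma: 129874597.000; Zeta: 76408384.000; Lambda: 178525.000; Delta: 113277425.000; Alpha: 10332130.000; Epsilon: 39620404.000.
Minimum at Lambda.

Lambda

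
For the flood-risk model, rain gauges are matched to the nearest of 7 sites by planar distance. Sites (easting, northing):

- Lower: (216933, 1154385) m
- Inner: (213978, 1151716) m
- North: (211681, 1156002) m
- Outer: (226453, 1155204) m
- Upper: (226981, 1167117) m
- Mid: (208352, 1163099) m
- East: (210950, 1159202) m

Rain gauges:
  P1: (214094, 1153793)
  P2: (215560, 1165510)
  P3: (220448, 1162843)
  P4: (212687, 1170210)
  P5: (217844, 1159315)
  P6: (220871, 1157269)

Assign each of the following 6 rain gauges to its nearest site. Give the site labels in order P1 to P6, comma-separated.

Inner, Mid, Upper, Mid, Lower, Lower

P1 → Inner (d²=4327385.00)
P2 → Mid (d²=57768185.00)
P3 → Upper (d²=60947165.00)
P4 → Mid (d²=69358546.00)
P5 → Lower (d²=25134821.00)
P6 → Lower (d²=23825300.00)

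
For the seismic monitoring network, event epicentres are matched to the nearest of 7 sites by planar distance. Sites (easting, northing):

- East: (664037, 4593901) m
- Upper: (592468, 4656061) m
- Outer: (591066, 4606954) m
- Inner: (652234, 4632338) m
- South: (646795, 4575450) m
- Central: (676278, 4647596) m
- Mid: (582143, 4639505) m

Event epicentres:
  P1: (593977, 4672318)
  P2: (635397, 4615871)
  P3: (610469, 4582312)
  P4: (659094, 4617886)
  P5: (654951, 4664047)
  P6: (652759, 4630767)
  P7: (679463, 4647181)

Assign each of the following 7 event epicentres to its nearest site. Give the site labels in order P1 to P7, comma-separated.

P1 → Upper (d²=266567130.00)
P2 → Inner (d²=554646658.00)
P3 → Outer (d²=983704573.00)
P4 → Inner (d²=255919904.00)
P5 → Central (d²=725476330.00)
P6 → Inner (d²=2743666.00)
P7 → Central (d²=10316450.00)

Upper, Inner, Outer, Inner, Central, Inner, Central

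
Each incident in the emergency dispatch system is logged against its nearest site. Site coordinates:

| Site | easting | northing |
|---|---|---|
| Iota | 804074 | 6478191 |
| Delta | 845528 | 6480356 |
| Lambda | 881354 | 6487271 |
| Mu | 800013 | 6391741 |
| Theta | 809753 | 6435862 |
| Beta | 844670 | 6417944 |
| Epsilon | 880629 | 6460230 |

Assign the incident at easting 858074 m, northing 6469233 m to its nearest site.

Squared distances to each site:
Iota: 2996245764.000; Delta: 281123245.000; Lambda: 867327844.000; Mu: 9376089785.000; Theta: 3448542682.000; Beta: 2810228737.000; Epsilon: 589782034.000.
Minimum at Delta.

Delta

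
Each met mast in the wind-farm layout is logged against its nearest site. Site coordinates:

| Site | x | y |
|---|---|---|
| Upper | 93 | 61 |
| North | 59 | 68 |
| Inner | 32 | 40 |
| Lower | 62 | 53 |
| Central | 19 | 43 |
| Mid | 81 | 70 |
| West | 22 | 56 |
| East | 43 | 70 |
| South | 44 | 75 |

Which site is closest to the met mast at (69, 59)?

Squared distances to each site:
Upper: 580.000; North: 181.000; Inner: 1730.000; Lower: 85.000; Central: 2756.000; Mid: 265.000; West: 2218.000; East: 797.000; South: 881.000.
Minimum at Lower.

Lower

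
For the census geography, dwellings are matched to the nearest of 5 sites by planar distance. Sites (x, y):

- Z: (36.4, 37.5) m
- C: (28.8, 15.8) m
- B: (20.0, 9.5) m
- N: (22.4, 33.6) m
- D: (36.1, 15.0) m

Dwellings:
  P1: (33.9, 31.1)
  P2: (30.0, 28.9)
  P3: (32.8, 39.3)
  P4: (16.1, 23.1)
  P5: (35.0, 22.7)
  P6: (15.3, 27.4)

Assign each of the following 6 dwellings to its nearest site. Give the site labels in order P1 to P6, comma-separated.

Z, N, Z, N, D, N

P1 → Z (d²=47.21)
P2 → N (d²=79.85)
P3 → Z (d²=16.20)
P4 → N (d²=149.94)
P5 → D (d²=60.50)
P6 → N (d²=88.85)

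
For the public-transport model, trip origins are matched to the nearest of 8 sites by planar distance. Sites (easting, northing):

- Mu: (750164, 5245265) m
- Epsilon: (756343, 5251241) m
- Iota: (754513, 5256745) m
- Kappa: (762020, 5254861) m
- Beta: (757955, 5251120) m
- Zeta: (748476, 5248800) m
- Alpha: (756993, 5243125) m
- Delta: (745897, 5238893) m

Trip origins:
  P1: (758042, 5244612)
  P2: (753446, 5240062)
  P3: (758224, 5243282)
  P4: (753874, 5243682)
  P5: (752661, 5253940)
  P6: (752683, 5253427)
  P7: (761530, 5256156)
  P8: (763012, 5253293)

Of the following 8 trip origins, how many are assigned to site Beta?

0

P1 → Alpha
P2 → Alpha
P3 → Alpha
P4 → Alpha
P5 → Iota
P6 → Iota
P7 → Kappa
P8 → Kappa
0 of the 8 go to Beta.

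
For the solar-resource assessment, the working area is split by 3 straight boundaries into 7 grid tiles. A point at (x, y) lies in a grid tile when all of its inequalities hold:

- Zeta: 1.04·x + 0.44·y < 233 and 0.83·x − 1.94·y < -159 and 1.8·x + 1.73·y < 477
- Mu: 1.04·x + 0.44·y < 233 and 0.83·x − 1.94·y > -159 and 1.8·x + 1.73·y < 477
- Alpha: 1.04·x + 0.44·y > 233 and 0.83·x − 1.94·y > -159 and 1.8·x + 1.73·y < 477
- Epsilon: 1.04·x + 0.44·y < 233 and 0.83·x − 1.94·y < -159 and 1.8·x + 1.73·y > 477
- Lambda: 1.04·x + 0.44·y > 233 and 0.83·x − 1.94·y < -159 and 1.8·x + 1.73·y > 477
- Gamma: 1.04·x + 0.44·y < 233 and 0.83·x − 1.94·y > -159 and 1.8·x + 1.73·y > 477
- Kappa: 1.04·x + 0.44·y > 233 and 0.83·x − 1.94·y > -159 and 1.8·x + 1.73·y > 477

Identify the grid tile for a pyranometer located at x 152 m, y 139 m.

1.04·152 + 0.44·139 = 219.240, which is < 233
0.83·152 − 1.94·139 = -143.500, which is > -159
1.8·152 + 1.73·139 = 514.070, which is > 477
This sign pattern matches Gamma.

Gamma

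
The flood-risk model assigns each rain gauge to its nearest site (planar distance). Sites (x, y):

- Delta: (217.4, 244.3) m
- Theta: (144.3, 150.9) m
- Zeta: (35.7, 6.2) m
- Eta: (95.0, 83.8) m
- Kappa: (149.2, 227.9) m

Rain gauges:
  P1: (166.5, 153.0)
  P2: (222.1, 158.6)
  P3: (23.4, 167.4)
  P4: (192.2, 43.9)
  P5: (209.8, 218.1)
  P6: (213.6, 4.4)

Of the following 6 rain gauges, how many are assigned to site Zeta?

P1 → Theta
P2 → Theta
P3 → Eta
P4 → Eta
P5 → Delta
P6 → Eta
0 of the 6 go to Zeta.

0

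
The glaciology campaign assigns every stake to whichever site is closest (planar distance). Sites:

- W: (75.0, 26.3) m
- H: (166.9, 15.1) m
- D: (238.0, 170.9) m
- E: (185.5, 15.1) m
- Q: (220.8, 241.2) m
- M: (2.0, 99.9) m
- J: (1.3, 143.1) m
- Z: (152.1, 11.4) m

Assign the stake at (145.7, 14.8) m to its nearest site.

Z

Squared distances to each site:
W: 5130.740; H: 449.530; D: 32886.500; E: 1584.130; Q: 56896.970; M: 27891.700; J: 37312.250; Z: 52.520.
Minimum at Z.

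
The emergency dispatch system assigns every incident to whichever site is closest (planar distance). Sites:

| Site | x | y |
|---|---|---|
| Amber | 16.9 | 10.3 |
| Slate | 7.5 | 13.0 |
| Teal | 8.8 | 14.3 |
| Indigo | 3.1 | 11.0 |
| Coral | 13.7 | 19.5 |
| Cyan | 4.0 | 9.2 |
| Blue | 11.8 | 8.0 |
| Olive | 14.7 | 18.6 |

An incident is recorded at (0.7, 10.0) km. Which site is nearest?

Indigo

Squared distances to each site:
Amber: 262.530; Slate: 55.240; Teal: 84.100; Indigo: 6.760; Coral: 259.250; Cyan: 11.530; Blue: 127.210; Olive: 269.960.
Minimum at Indigo.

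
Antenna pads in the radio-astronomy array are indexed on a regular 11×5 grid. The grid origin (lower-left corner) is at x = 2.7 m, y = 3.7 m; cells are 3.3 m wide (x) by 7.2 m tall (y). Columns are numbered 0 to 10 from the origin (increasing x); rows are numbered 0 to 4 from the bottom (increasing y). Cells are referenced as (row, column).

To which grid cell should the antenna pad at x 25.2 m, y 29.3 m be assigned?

(3, 6)

Column index: ⌊(25.2 − 2.7) / 3.3⌋ = ⌊6.818⌋ = 6
Row offset from origin: ⌊(29.3 − 3.7) / 7.2⌋ = ⌊3.556⌋ = 3 → row 3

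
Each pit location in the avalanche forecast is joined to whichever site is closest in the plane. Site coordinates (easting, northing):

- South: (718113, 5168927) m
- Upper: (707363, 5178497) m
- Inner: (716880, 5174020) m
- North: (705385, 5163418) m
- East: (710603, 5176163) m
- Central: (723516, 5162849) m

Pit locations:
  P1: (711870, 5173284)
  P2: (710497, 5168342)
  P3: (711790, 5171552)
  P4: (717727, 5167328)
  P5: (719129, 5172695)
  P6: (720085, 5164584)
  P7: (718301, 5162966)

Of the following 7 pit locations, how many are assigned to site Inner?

P1 → East
P2 → North
P3 → East
P4 → South
P5 → Inner
P6 → Central
P7 → Central
1 of the 7 goes to Inner.

1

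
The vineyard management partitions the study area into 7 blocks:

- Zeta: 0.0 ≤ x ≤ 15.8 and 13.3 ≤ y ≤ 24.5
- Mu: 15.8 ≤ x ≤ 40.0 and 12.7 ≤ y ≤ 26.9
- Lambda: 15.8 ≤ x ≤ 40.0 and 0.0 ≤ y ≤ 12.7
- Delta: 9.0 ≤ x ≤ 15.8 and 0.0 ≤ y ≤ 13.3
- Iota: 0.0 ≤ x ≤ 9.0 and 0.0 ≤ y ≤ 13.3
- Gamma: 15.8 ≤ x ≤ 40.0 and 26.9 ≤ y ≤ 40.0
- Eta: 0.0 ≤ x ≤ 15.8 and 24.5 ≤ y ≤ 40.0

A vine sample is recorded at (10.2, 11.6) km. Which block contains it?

Delta

The point has x = 10.2 and y = 11.6.
Only Delta satisfies 9.0 ≤ x ≤ 15.8 and 0.0 ≤ y ≤ 13.3.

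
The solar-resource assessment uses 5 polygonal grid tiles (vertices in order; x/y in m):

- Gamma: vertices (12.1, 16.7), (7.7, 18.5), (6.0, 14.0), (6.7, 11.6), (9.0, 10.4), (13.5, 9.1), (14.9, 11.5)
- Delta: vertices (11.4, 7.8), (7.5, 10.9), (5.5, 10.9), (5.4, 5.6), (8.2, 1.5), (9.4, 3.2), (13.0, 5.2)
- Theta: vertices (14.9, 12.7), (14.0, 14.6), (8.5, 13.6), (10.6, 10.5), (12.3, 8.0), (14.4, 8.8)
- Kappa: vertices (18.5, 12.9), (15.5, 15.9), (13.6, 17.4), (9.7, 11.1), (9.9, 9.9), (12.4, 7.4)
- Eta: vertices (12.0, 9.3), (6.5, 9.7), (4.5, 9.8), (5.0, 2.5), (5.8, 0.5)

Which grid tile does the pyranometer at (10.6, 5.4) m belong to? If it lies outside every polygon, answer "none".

Cast a ray rightward from (10.6, 5.4). For each polygon, the edges (by vertex number in listed order) whose endpoints lie on opposite sides of y = 5.4, where each meets that height, and whether that is right or left of the point:
Gamma: no edge straddles that height → 0 crossings.
Delta: 4–5 at x≈5.54 (left), 7–1 at x≈12.88 (right) → 1 crossing.
Theta: no edge straddles that height → 0 crossings.
Kappa: no edge straddles that height → 0 crossings.
Eta: 3–4 at x≈4.80 (left), 5–1 at x≈9.25 (left) → 0 crossings.
Only Delta has an odd count, so the point is inside Delta.

Delta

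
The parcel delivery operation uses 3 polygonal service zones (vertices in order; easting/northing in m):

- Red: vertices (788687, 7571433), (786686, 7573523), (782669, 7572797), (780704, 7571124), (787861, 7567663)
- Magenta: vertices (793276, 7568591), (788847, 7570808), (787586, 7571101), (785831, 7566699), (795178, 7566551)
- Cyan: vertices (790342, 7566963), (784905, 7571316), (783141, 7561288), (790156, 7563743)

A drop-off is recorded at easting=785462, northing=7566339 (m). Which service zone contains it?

Cyan

Cast a ray rightward from (785462, 7566339). For each polygon, the edges (by vertex number in listed order) whose endpoints lie on opposite sides of northing = 7566339, where each meets that height, and whether that is right or left of the point:
Red: no edge straddles that height → 0 crossings.
Magenta: no edge straddles that height → 0 crossings.
Cyan: 2–3 at easting≈784029.5 (left), 4–1 at easting≈790306.0 (right) → 1 crossing.
Only Cyan has an odd count, so the point is inside Cyan.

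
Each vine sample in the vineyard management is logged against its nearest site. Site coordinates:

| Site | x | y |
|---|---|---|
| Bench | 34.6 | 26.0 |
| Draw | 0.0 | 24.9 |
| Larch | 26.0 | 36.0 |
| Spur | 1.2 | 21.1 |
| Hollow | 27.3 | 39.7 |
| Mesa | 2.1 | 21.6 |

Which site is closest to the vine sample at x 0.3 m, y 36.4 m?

Squared distances to each site:
Bench: 1284.650; Draw: 132.340; Larch: 660.650; Spur: 234.900; Hollow: 739.890; Mesa: 222.280.
Minimum at Draw.

Draw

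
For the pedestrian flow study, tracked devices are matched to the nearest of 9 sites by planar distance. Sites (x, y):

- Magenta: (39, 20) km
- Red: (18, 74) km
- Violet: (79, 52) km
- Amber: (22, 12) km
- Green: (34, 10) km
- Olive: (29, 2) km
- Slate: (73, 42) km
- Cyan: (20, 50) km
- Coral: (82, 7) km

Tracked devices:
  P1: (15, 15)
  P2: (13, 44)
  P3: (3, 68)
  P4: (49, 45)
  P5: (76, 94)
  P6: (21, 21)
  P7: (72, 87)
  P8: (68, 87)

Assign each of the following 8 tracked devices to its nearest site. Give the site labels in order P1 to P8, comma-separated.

Amber, Cyan, Red, Slate, Violet, Amber, Violet, Violet

P1 → Amber (d²=58.00)
P2 → Cyan (d²=85.00)
P3 → Red (d²=261.00)
P4 → Slate (d²=585.00)
P5 → Violet (d²=1773.00)
P6 → Amber (d²=82.00)
P7 → Violet (d²=1274.00)
P8 → Violet (d²=1346.00)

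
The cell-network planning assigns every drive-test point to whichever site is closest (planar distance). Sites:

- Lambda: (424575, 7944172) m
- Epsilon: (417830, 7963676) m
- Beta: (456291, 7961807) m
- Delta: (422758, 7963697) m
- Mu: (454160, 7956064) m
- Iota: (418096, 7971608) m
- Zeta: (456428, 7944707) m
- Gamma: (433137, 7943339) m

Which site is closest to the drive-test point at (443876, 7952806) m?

Squared distances to each site:
Lambda: 447074557.000; Epsilon: 796551016.000; Beta: 235150226.000; Delta: 564583805.000; Mu: 116375220.000; Iota: 1018123604.000; Zeta: 223146505.000; Gamma: 204950210.000.
Minimum at Mu.

Mu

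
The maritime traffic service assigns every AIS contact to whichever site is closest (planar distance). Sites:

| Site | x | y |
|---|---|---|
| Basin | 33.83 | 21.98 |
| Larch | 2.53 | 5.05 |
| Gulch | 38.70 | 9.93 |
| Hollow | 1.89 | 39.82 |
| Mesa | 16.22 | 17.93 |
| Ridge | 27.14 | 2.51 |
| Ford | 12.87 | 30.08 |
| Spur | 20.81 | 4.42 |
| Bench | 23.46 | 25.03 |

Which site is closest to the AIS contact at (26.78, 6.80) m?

Ridge

Squared distances to each site:
Basin: 280.135; Larch: 591.125; Gulch: 151.883; Hollow: 1709.833; Mesa: 235.391; Ridge: 18.534; Ford: 735.446; Spur: 41.305; Bench: 343.355.
Minimum at Ridge.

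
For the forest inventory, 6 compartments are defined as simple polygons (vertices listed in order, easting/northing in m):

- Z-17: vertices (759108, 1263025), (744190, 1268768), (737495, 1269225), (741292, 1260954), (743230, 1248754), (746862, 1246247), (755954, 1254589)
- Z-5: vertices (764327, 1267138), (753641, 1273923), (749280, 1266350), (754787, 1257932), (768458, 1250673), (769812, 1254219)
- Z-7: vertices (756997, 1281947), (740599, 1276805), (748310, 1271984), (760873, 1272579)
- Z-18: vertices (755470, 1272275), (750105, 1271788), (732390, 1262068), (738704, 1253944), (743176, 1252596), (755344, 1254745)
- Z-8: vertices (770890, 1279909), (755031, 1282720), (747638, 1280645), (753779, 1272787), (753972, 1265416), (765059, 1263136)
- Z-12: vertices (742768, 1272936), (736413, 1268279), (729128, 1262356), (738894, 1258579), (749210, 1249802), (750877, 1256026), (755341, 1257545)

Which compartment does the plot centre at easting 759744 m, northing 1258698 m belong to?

Z-5

Cast a ray rightward from (759744, 1258698). For each polygon, the edges (by vertex number in listed order) whose endpoints lie on opposite sides of northing = 1258698, where each meets that height, and whether that is right or left of the point:
Z-17: 4–5 at easting≈741650.4 (left), 7–1 at easting≈757490.2 (left) → 0 crossings.
Z-5: 3–4 at easting≈754285.9 (left), 6–1 at easting≈767910.4 (right) → 1 crossing.
Z-7: no edge straddles that height → 0 crossings.
Z-18: 3–4 at easting≈735009.2 (left), 6–1 at easting≈755372.4 (left) → 0 crossings.
Z-8: no edge straddles that height → 0 crossings.
Z-12: 3–4 at easting≈738586.3 (left), 7–1 at easting≈754399.1 (left) → 0 crossings.
Only Z-5 has an odd count, so the point is inside Z-5.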